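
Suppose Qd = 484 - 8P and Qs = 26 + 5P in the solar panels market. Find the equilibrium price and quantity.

P* = 458/13, Q* = 2628/13

Set Qd = Qs: 484 - 8P = 26 + 5P.
458 = 13P, so P* = 458/13.
Q* = 484 − 8(458/13) = 2628/13.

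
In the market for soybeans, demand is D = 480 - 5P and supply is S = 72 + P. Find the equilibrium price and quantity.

P* = 68, Q* = 140

Set D = S: 480 - 5P = 72 + P.
408 = 6P, so P* = 68.
Q* = 480 − 5(68) = 140.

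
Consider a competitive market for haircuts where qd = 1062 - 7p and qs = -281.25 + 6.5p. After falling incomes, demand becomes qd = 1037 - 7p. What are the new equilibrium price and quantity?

Original equilibrium: p* = 99.5, q* = 365.5.
New equilibrium: 1037 - 7p = -281.25 + 6.5p, so 1318.25 = 13.5p and p' = 5273/54; q' = 1037 − 7(5273/54) = 19087/54.

p' = 5273/54, q' = 19087/54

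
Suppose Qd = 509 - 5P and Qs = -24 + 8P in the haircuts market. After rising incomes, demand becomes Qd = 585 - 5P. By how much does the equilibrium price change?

Original equilibrium: P* = 41, Q* = 304.
New equilibrium: 585 - 5P = -24 + 8P, so 609 = 13P and P' = 609/13; Q' = 585 − 5(609/13) = 4560/13.
Change in price: 609/13 − 41 = 76/13.

ΔP = 76/13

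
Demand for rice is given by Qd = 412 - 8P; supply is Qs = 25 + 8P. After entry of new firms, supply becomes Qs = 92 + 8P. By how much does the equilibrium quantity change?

Original equilibrium: P* = 24.1875, Q* = 218.5.
New equilibrium: 412 - 8P = 92 + 8P, so 320 = 16P and P' = 20; Q' = 412 − 8(20) = 252.
Change in quantity: 252 − 218.5 = 33.5.

ΔQ = 33.5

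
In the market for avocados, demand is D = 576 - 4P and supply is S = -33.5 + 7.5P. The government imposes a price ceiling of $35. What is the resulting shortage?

Equilibrium price would be P* = 53, so the ceiling at 35 binds.
At P = 35: D = 576 − 4(35) = 436, S = -33.5 + 7.5(35) = 229.
Shortage = 436 − 229 = 207.

Shortage = 207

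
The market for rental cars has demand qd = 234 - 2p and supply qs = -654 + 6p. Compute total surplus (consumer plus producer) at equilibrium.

Total surplus = 48

Equilibrium: 234 - 2p = -654 + 6p gives p* = 111, q* = 12.
Demand choke price: p = 117; supply starts at p = 109.
CS = ½(117 − 111)(12) = 36; PS = ½(111 − 109)(12) = 12.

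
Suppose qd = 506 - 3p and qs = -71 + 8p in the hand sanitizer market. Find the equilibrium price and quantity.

Set qd = qs: 506 - 3p = -71 + 8p.
577 = 11p, so p* = 577/11.
q* = 506 − 3(577/11) = 3835/11.

p* = 577/11, q* = 3835/11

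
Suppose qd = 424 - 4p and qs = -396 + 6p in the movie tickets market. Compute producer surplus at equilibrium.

Producer surplus = 768

Equilibrium: 424 - 4p = -396 + 6p gives p* = 82, q* = 96.
Supply starts at p = 66 (where qs = 0).
PS = ½(82 − 66)(96) = 768.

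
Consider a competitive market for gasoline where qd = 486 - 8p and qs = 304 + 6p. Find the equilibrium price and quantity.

p* = 13, q* = 382

Set qd = qs: 486 - 8p = 304 + 6p.
182 = 14p, so p* = 13.
q* = 486 − 8(13) = 382.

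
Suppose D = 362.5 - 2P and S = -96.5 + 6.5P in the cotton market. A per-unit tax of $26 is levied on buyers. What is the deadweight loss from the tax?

Pre-tax equilibrium: P* = 54, Q* = 254.5.
Tax on buyers shifts demand to D = 362.5 − 2(P + 26) = 310.5 - 2P.
310.5 - 2P = -96.5 + 6.5P gives seller price Ps = 814/17; buyers pay Pb = 814/17 + 26 = 1256/17.
New quantity: Q = 362.5 − 2(1256/17) = 7301/34.
DWL = ½ × 26 × (254.5 − 7301/34) = 8788/17.

Deadweight loss = 8788/17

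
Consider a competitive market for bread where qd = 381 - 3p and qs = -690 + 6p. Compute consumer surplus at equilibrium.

Equilibrium: 381 - 3p = -690 + 6p gives p* = 119, q* = 24.
Demand choke price (qd = 0): p = 127.
CS = ½(127 − 119)(24) = 96.

Consumer surplus = 96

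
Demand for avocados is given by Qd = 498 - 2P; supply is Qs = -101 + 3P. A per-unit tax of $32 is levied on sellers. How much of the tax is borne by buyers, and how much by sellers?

Pre-tax equilibrium: P* = 119.8, Q* = 258.4.
Tax on sellers shifts supply to Qs = -101 + 3(P − 32) = -197 + 3P.
498 - 2P = -197 + 3P gives buyer price Pb = 139; sellers receive Ps = 139 − 32 = 107.
New quantity: Q = 498 − 2(139) = 220.
Buyer burden = 139 − 119.8 = 19.2; seller burden = 119.8 − 107 = 12.8.

Buyers bear $19.2, sellers bear $12.8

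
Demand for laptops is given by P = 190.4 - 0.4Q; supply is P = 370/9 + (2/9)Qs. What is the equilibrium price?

P* = 661/7

Set the two price expressions equal: 190.4 - 0.4Q = 370/9 + (2/9)Q.
6718/45 = (28/45)Q, so Q* = 3359/14.
P* = 190.4 − (0.4)(3359/14) = 661/7.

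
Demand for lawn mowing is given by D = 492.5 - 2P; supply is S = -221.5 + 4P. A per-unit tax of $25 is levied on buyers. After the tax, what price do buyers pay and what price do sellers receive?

Pre-tax equilibrium: P* = 119, Q* = 254.5.
Tax on buyers shifts demand to D = 492.5 − 2(P + 25) = 442.5 - 2P.
442.5 - 2P = -221.5 + 4P gives seller price Ps = 332/3; buyers pay Pb = 332/3 + 25 = 407/3.
New quantity: Q = 492.5 − 2(407/3) = 1327/6.

Buyers pay 407/3, sellers receive 332/3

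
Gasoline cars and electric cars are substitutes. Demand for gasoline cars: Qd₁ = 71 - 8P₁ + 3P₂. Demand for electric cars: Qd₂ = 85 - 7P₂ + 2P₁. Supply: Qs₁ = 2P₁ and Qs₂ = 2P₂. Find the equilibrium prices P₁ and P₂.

Market 1: 71 - 8P₁ + 3P₂ = 2P₁ → 10P₁ - 3P₂ = 71.
Market 2: 9P₂ - 2P₁ = 85.
Eliminating P₂: 9×(1) + 3×(2) gives 84P₁ = 894, so P₁ = 149/14.
Back-substitute into (2): P₂ = (85 + 2×149/14) / 9 = 248/21.

P₁ = 149/14, P₂ = 248/21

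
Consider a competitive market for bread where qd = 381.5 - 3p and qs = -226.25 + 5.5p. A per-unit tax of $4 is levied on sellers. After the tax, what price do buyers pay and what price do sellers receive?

Pre-tax equilibrium: p* = 71.5, q* = 167.
Tax on sellers shifts supply to qs = -226.25 + 5.5(p − 4) = -248.25 + 5.5p.
381.5 - 3p = -248.25 + 5.5p gives buyer price pb = 2519/34; sellers receive ps = 2519/34 − 4 = 2383/34.
New quantity: q = 381.5 − 3(2519/34) = 2707/17.

Buyers pay 2519/34, sellers receive 2383/34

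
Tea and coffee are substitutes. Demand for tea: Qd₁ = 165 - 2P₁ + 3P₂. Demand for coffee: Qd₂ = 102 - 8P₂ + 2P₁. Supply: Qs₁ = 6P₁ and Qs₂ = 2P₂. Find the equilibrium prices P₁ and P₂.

P₁ = 978/37, P₂ = 573/37

Market 1: 165 - 2P₁ + 3P₂ = 6P₁ → 8P₁ - 3P₂ = 165.
Market 2: 10P₂ - 2P₁ = 102.
Eliminating P₂: 10×(1) + 3×(2) gives 74P₁ = 1956, so P₁ = 978/37.
Back-substitute into (2): P₂ = (102 + 2×978/37) / 10 = 573/37.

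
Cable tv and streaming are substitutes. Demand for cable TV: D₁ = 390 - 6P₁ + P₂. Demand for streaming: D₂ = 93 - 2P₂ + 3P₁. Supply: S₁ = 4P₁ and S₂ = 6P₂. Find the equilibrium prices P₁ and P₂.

Market 1: 390 - 6P₁ + P₂ = 4P₁ → 10P₁ - P₂ = 390.
Market 2: 8P₂ - 3P₁ = 93.
Eliminating P₂: 8×(1) + 1×(2) gives 77P₁ = 3213, so P₁ = 459/11.
Back-substitute into (2): P₂ = (93 + 3×459/11) / 8 = 300/11.

P₁ = 459/11, P₂ = 300/11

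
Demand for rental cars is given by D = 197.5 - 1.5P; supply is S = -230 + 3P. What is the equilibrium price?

P* = 95

Set D = S: 197.5 - 1.5P = -230 + 3P.
427.5 = 4.5P, so P* = 95.
Q* = 197.5 − 1.5(95) = 55.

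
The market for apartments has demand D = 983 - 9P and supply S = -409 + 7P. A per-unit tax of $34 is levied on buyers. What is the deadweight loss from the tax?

Pre-tax equilibrium: P* = 87, Q* = 200.
Tax on buyers shifts demand to D = 983 − 9(P + 34) = 677 - 9P.
677 - 9P = -409 + 7P gives seller price Ps = 67.875; buyers pay Pb = 67.875 + 34 = 101.875.
New quantity: Q = 983 − 9(101.875) = 66.125.
DWL = ½ × 34 × (200 − 66.125) = 2275.875.

Deadweight loss = 2275.875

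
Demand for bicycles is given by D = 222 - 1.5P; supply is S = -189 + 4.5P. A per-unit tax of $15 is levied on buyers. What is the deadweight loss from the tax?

Deadweight loss = 126.5625

Pre-tax equilibrium: P* = 68.5, Q* = 119.25.
Tax on buyers shifts demand to D = 222 − 1.5(P + 15) = 199.5 - 1.5P.
199.5 - 1.5P = -189 + 4.5P gives seller price Ps = 64.75; buyers pay Pb = 64.75 + 15 = 79.75.
New quantity: Q = 222 − 1.5(79.75) = 102.375.
DWL = ½ × 15 × (119.25 − 102.375) = 126.5625.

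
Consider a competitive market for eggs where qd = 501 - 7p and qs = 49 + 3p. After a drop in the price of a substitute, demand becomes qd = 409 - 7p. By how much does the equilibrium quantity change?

Δq = -27.6

Original equilibrium: p* = 45.2, q* = 184.6.
New equilibrium: 409 - 7p = 49 + 3p, so 360 = 10p and p' = 36; q' = 409 − 7(36) = 157.
Change in quantity: 157 − 184.6 = -27.6.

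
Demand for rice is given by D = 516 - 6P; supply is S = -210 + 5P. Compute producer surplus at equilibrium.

Producer surplus = 1440

Equilibrium: 516 - 6P = -210 + 5P gives P* = 66, Q* = 120.
Supply starts at P = 42 (where S = 0).
PS = ½(66 − 42)(120) = 1440.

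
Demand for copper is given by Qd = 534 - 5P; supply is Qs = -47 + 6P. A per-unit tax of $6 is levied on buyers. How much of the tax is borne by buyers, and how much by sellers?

Buyers bear 36/11, sellers bear 30/11

Pre-tax equilibrium: P* = 581/11, Q* = 2969/11.
Tax on buyers shifts demand to Qd = 534 − 5(P + 6) = 504 - 5P.
504 - 5P = -47 + 6P gives seller price Ps = 551/11; buyers pay Pb = 551/11 + 6 = 617/11.
New quantity: Q = 534 − 5(617/11) = 2789/11.
Buyer burden = 617/11 − 581/11 = 36/11; seller burden = 581/11 − 551/11 = 30/11.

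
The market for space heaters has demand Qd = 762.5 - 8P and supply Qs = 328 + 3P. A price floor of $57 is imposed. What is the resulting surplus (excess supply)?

Equilibrium price would be P* = 39.5, so the floor at 57 binds.
At P = 57: Qd = 306.5, Qs = 499.
Surplus = 499 − 306.5 = 192.5.

Surplus = 192.5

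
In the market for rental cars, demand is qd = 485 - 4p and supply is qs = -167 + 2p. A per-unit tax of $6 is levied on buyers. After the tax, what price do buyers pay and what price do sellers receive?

Pre-tax equilibrium: p* = 326/3, q* = 151/3.
Tax on buyers shifts demand to qd = 485 − 4(p + 6) = 461 - 4p.
461 - 4p = -167 + 2p gives seller price ps = 314/3; buyers pay pb = 314/3 + 6 = 332/3.
New quantity: q = 485 − 4(332/3) = 127/3.

Buyers pay 332/3, sellers receive 314/3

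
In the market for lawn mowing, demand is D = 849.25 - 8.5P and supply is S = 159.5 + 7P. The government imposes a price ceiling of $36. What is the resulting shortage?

Equilibrium price would be P* = 44.5, so the ceiling at 36 binds.
At P = 36: D = 849.25 − 8.5(36) = 543.25, S = 159.5 + 7(36) = 411.5.
Shortage = 543.25 − 411.5 = 131.75.

Shortage = 131.75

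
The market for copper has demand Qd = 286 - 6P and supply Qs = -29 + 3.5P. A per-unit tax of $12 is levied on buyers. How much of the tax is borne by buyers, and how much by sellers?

Buyers bear 84/19, sellers bear 144/19

Pre-tax equilibrium: P* = 630/19, Q* = 1654/19.
Tax on buyers shifts demand to Qd = 286 − 6(P + 12) = 214 - 6P.
214 - 6P = -29 + 3.5P gives seller price Ps = 486/19; buyers pay Pb = 486/19 + 12 = 714/19.
New quantity: Q = 286 − 6(714/19) = 1150/19.
Buyer burden = 714/19 − 630/19 = 84/19; seller burden = 630/19 − 486/19 = 144/19.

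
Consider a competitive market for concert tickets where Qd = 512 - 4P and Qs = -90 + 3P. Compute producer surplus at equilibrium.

Equilibrium: 512 - 4P = -90 + 3P gives P* = 86, Q* = 168.
Supply starts at P = 30 (where Qs = 0).
PS = ½(86 − 30)(168) = 4704.

Producer surplus = 4704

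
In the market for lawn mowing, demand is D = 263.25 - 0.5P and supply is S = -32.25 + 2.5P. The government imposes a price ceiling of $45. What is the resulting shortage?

Shortage = 160.5

Equilibrium price would be P* = 98.5, so the ceiling at 45 binds.
At P = 45: D = 263.25 − 0.5(45) = 240.75, S = -32.25 + 2.5(45) = 80.25.
Shortage = 240.75 − 80.25 = 160.5.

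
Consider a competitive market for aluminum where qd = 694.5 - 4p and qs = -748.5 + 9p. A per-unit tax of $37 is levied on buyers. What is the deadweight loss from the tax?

Pre-tax equilibrium: p* = 111, q* = 250.5.
Tax on buyers shifts demand to qd = 694.5 − 4(p + 37) = 546.5 - 4p.
546.5 - 4p = -748.5 + 9p gives seller price ps = 1295/13; buyers pay pb = 1295/13 + 37 = 1776/13.
New quantity: q = 694.5 − 4(1776/13) = 3849/26.
DWL = ½ × 37 × (250.5 − 3849/26) = 24642/13.

Deadweight loss = 24642/13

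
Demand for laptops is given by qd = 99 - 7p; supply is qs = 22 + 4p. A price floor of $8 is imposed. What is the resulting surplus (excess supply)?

Surplus = 11

Equilibrium price would be p* = 7, so the floor at 8 binds.
At p = 8: qd = 43, qs = 54.
Surplus = 54 − 43 = 11.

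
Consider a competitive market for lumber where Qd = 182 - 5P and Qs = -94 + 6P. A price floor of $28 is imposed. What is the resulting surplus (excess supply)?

Equilibrium price would be P* = 276/11, so the floor at 28 binds.
At P = 28: Qd = 42, Qs = 74.
Surplus = 74 − 42 = 32.

Surplus = 32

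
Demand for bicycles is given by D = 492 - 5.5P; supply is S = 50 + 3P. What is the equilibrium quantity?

Set D = S: 492 - 5.5P = 50 + 3P.
442 = 8.5P, so P* = 52.
Q* = 492 − 5.5(52) = 206.

Q* = 206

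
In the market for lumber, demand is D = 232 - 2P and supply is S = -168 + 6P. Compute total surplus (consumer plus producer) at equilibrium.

Total surplus = 5808

Equilibrium: 232 - 2P = -168 + 6P gives P* = 50, Q* = 132.
Demand choke price: P = 116; supply starts at P = 28.
CS = ½(116 − 50)(132) = 4356; PS = ½(50 − 28)(132) = 1452.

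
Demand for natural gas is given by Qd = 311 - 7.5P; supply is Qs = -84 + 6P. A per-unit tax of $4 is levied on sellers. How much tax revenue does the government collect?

Pre-tax equilibrium: P* = 790/27, Q* = 824/9.
Tax on sellers shifts supply to Qs = -84 + 6(P − 4) = -108 + 6P.
311 - 7.5P = -108 + 6P gives buyer price Pb = 838/27; sellers receive Ps = 838/27 − 4 = 730/27.
New quantity: Q = 311 − 7.5(838/27) = 704/9.
Revenue = 4 × 704/9 = 2816/9.

Tax revenue = 2816/9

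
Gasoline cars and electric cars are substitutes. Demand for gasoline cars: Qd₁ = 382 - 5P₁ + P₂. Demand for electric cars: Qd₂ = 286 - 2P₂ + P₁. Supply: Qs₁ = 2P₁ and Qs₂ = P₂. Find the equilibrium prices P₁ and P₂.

P₁ = 71.6, P₂ = 119.2

Market 1: 382 - 5P₁ + P₂ = 2P₁ → 7P₁ - P₂ = 382.
Market 2: 3P₂ - P₁ = 286.
Eliminating P₂: 3×(1) + 1×(2) gives 20P₁ = 1432, so P₁ = 71.6.
Back-substitute into (2): P₂ = (286 + 1×71.6) / 3 = 119.2.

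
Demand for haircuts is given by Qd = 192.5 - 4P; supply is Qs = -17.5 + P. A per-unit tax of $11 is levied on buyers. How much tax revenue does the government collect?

Tax revenue = 172.7

Pre-tax equilibrium: P* = 42, Q* = 24.5.
Tax on buyers shifts demand to Qd = 192.5 − 4(P + 11) = 148.5 - 4P.
148.5 - 4P = -17.5 + P gives seller price Ps = 33.2; buyers pay Pb = 33.2 + 11 = 44.2.
New quantity: Q = 192.5 − 4(44.2) = 15.7.
Revenue = 11 × 15.7 = 172.7.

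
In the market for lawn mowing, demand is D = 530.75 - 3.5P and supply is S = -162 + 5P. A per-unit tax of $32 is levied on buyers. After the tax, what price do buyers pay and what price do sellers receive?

Pre-tax equilibrium: P* = 81.5, Q* = 245.5.
Tax on buyers shifts demand to D = 530.75 − 3.5(P + 32) = 418.75 - 3.5P.
418.75 - 3.5P = -162 + 5P gives seller price Ps = 2323/34; buyers pay Pb = 2323/34 + 32 = 3411/34.
New quantity: Q = 530.75 − 3.5(3411/34) = 6107/34.

Buyers pay 3411/34, sellers receive 2323/34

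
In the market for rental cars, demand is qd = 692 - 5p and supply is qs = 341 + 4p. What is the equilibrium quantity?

q* = 497

Set qd = qs: 692 - 5p = 341 + 4p.
351 = 9p, so p* = 39.
q* = 692 − 5(39) = 497.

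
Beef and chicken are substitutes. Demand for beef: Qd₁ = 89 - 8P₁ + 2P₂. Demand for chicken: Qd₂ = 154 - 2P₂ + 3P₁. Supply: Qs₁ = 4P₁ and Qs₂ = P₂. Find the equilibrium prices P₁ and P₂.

Market 1: 89 - 8P₁ + 2P₂ = 4P₁ → 12P₁ - 2P₂ = 89.
Market 2: 3P₂ - 3P₁ = 154.
Eliminating P₂: 3×(1) + 2×(2) gives 30P₁ = 575, so P₁ = 115/6.
Back-substitute into (2): P₂ = (154 + 3×115/6) / 3 = 70.5.

P₁ = 115/6, P₂ = 70.5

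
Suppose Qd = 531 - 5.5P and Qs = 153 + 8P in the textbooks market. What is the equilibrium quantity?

Set Qd = Qs: 531 - 5.5P = 153 + 8P.
378 = 13.5P, so P* = 28.
Q* = 531 − 5.5(28) = 377.

Q* = 377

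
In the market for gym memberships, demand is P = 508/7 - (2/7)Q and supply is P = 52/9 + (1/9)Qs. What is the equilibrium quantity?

Q* = 168.32

Set the two price expressions equal: 508/7 - (2/7)Q = 52/9 + (1/9)Q.
4208/63 = (25/63)Q, so Q* = 168.32.
P* = 508/7 − (2/7)(168.32) = 24.48.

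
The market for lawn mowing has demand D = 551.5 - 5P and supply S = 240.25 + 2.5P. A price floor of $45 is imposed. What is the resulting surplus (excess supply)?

Equilibrium price would be P* = 41.5, so the floor at 45 binds.
At P = 45: D = 326.5, S = 352.75.
Surplus = 352.75 − 326.5 = 26.25.

Surplus = 26.25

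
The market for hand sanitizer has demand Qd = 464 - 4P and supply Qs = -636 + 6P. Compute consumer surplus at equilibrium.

Equilibrium: 464 - 4P = -636 + 6P gives P* = 110, Q* = 24.
Demand choke price (Qd = 0): P = 116.
CS = ½(116 − 110)(24) = 72.

Consumer surplus = 72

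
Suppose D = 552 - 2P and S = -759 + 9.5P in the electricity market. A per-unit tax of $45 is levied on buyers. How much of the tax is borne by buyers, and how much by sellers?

Pre-tax equilibrium: P* = 114, Q* = 324.
Tax on buyers shifts demand to D = 552 − 2(P + 45) = 462 - 2P.
462 - 2P = -759 + 9.5P gives seller price Ps = 2442/23; buyers pay Pb = 2442/23 + 45 = 3477/23.
New quantity: Q = 552 − 2(3477/23) = 5742/23.
Buyer burden = 3477/23 − 114 = 855/23; seller burden = 114 − 2442/23 = 180/23.

Buyers bear 855/23, sellers bear 180/23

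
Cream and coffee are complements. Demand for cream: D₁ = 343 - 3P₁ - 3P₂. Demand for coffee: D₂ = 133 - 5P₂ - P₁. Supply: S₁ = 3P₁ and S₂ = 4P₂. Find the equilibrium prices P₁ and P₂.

P₁ = 896/17, P₂ = 455/51

Market 1: 343 - 3P₁ - 3P₂ = 3P₁ → 6P₁ + 3P₂ = 343.
Market 2: 9P₂ + P₁ = 133.
Eliminating P₂: 9×(1) − 3×(2) gives 51P₁ = 2688, so P₁ = 896/17.
Back-substitute into (2): P₂ = (133 − 1×896/17) / 9 = 455/51.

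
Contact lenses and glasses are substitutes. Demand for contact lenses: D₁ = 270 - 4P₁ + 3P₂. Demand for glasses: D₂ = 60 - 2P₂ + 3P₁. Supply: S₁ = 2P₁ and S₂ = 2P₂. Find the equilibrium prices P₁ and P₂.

Market 1: 270 - 4P₁ + 3P₂ = 2P₁ → 6P₁ - 3P₂ = 270.
Market 2: 4P₂ - 3P₁ = 60.
Eliminating P₂: 4×(1) + 3×(2) gives 15P₁ = 1260, so P₁ = 84.
Back-substitute into (2): P₂ = (60 + 3×84) / 4 = 78.

P₁ = 84, P₂ = 78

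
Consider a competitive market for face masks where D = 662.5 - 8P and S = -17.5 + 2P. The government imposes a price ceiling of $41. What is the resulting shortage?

Shortage = 270

Equilibrium price would be P* = 68, so the ceiling at 41 binds.
At P = 41: D = 662.5 − 8(41) = 334.5, S = -17.5 + 2(41) = 64.5.
Shortage = 334.5 − 64.5 = 270.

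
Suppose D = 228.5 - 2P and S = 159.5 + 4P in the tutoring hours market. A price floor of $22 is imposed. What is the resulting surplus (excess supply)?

Surplus = 63

Equilibrium price would be P* = 11.5, so the floor at 22 binds.
At P = 22: D = 184.5, S = 247.5.
Surplus = 247.5 − 184.5 = 63.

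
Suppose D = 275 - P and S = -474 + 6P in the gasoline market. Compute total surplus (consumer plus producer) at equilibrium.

Equilibrium: 275 - P = -474 + 6P gives P* = 107, Q* = 168.
Demand choke price: P = 275; supply starts at P = 79.
CS = ½(275 − 107)(168) = 14112; PS = ½(107 − 79)(168) = 2352.

Total surplus = 16464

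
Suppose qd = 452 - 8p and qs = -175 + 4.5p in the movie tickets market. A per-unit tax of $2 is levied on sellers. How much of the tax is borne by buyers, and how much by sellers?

Buyers bear $0.72, sellers bear $1.28

Pre-tax equilibrium: p* = 50.16, q* = 50.72.
Tax on sellers shifts supply to qs = -175 + 4.5(p − 2) = -184 + 4.5p.
452 - 8p = -184 + 4.5p gives buyer price pb = 50.88; sellers receive ps = 50.88 − 2 = 48.88.
New quantity: q = 452 − 8(50.88) = 44.96.
Buyer burden = 50.88 − 50.16 = 0.72; seller burden = 50.16 − 48.88 = 1.28.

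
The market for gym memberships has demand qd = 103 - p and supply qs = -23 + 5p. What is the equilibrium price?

p* = 21

Set qd = qs: 103 - p = -23 + 5p.
126 = 6p, so p* = 21.
q* = 103 − 1(21) = 82.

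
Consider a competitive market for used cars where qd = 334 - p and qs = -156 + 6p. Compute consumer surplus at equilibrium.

Consumer surplus = 34848

Equilibrium: 334 - p = -156 + 6p gives p* = 70, q* = 264.
Demand choke price (qd = 0): p = 334.
CS = ½(334 − 70)(264) = 34848.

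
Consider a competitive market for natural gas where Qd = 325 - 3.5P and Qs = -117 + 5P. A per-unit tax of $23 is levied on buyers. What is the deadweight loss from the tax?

Deadweight loss = 18515/34

Pre-tax equilibrium: P* = 52, Q* = 143.
Tax on buyers shifts demand to Qd = 325 − 3.5(P + 23) = 244.5 - 3.5P.
244.5 - 3.5P = -117 + 5P gives seller price Ps = 723/17; buyers pay Pb = 723/17 + 23 = 1114/17.
New quantity: Q = 325 − 3.5(1114/17) = 1626/17.
DWL = ½ × 23 × (143 − 1626/17) = 18515/34.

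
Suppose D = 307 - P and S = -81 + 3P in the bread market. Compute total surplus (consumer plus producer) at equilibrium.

Equilibrium: 307 - P = -81 + 3P gives P* = 97, Q* = 210.
Demand choke price: P = 307; supply starts at P = 27.
CS = ½(307 − 97)(210) = 22050; PS = ½(97 − 27)(210) = 7350.

Total surplus = 29400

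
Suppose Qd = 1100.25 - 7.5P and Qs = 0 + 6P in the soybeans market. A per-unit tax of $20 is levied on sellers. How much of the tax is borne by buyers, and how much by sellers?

Buyers bear 80/9, sellers bear 100/9

Pre-tax equilibrium: P* = 81.5, Q* = 489.
Tax on sellers shifts supply to Qs = 0 + 6(P − 20) = -120 + 6P.
1100.25 - 7.5P = -120 + 6P gives buyer price Pb = 1627/18; sellers receive Ps = 1627/18 − 20 = 1267/18.
New quantity: Q = 1100.25 − 7.5(1627/18) = 1267/3.
Buyer burden = 1627/18 − 81.5 = 80/9; seller burden = 81.5 − 1267/18 = 100/9.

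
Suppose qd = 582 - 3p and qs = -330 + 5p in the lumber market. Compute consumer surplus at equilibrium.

Consumer surplus = 9600

Equilibrium: 582 - 3p = -330 + 5p gives p* = 114, q* = 240.
Demand choke price (qd = 0): p = 194.
CS = ½(194 − 114)(240) = 9600.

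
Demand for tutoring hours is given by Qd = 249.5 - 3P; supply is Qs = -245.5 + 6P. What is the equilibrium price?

Set Qd = Qs: 249.5 - 3P = -245.5 + 6P.
495 = 9P, so P* = 55.
Q* = 249.5 − 3(55) = 84.5.

P* = 55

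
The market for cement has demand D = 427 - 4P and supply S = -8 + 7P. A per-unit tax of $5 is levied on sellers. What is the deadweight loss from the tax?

Deadweight loss = 350/11

Pre-tax equilibrium: P* = 435/11, Q* = 2957/11.
Tax on sellers shifts supply to S = -8 + 7(P − 5) = -43 + 7P.
427 - 4P = -43 + 7P gives buyer price Pb = 470/11; sellers receive Ps = 470/11 − 5 = 415/11.
New quantity: Q = 427 − 4(470/11) = 2817/11.
DWL = ½ × 5 × (2957/11 − 2817/11) = 350/11.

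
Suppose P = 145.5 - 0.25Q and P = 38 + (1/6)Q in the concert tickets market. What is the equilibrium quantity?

Set the two price expressions equal: 145.5 - 0.25Q = 38 + (1/6)Q.
107.5 = (5/12)Q, so Q* = 258.
P* = 145.5 − (0.25)(258) = 81.

Q* = 258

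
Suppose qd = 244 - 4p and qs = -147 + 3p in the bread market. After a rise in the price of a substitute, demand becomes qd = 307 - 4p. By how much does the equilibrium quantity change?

Δq = 27

Original equilibrium: p* = 391/7, q* = 144/7.
New equilibrium: 307 - 4p = -147 + 3p, so 454 = 7p and p' = 454/7; q' = 307 − 4(454/7) = 333/7.
Change in quantity: 333/7 − 144/7 = 27.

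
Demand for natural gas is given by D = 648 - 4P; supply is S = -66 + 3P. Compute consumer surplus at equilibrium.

Equilibrium: 648 - 4P = -66 + 3P gives P* = 102, Q* = 240.
Demand choke price (D = 0): P = 162.
CS = ½(162 − 102)(240) = 7200.

Consumer surplus = 7200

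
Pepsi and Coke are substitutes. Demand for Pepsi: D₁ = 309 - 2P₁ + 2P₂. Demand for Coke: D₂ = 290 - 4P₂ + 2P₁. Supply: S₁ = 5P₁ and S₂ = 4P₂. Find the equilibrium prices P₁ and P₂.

Market 1: 309 - 2P₁ + 2P₂ = 5P₁ → 7P₁ - 2P₂ = 309.
Market 2: 8P₂ - 2P₁ = 290.
Eliminating P₂: 8×(1) + 2×(2) gives 52P₁ = 3052, so P₁ = 763/13.
Back-substitute into (2): P₂ = (290 + 2×763/13) / 8 = 662/13.

P₁ = 763/13, P₂ = 662/13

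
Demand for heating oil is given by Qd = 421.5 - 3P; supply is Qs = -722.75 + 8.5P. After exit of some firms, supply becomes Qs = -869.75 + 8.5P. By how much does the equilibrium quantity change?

ΔQ = -882/23

Original equilibrium: P* = 99.5, Q* = 123.
New equilibrium: 421.5 - 3P = -869.75 + 8.5P, so 1291.25 = 11.5P and P' = 5165/46; Q' = 421.5 − 3(5165/46) = 1947/23.
Change in quantity: 1947/23 − 123 = -882/23.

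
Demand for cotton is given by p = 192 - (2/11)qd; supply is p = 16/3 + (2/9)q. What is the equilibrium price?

Set the two price expressions equal: 192 - (2/11)q = 16/3 + (2/9)q.
560/3 = (40/99)q, so q* = 462.
p* = 192 − (2/11)(462) = 108.

p* = 108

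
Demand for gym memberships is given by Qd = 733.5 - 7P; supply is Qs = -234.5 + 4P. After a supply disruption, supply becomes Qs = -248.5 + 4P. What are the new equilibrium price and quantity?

Original equilibrium: P* = 88, Q* = 117.5.
New equilibrium: 733.5 - 7P = -248.5 + 4P, so 982 = 11P and P' = 982/11; Q' = 733.5 − 7(982/11) = 2389/22.

P' = 982/11, Q' = 2389/22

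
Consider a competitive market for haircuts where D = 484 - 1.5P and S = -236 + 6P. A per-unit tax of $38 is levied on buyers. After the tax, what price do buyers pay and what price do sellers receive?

Buyers pay $126.4, sellers receive $88.4

Pre-tax equilibrium: P* = 96, Q* = 340.
Tax on buyers shifts demand to D = 484 − 1.5(P + 38) = 427 - 1.5P.
427 - 1.5P = -236 + 6P gives seller price Ps = 88.4; buyers pay Pb = 88.4 + 38 = 126.4.
New quantity: Q = 484 − 1.5(126.4) = 294.4.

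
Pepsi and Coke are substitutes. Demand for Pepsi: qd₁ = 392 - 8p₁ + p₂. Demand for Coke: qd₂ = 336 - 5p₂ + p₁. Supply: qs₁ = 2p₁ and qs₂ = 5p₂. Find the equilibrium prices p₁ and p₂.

Market 1: 392 - 8p₁ + p₂ = 2p₁ → 10p₁ - p₂ = 392.
Market 2: 10p₂ - p₁ = 336.
Eliminating p₂: 10×(1) + 1×(2) gives 99p₁ = 4256, so p₁ = 4256/99.
Back-substitute into (2): p₂ = (336 + 1×4256/99) / 10 = 3752/99.

p₁ = 4256/99, p₂ = 3752/99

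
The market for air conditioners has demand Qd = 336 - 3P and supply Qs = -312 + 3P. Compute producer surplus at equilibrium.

Equilibrium: 336 - 3P = -312 + 3P gives P* = 108, Q* = 12.
Supply starts at P = 104 (where Qs = 0).
PS = ½(108 − 104)(12) = 24.

Producer surplus = 24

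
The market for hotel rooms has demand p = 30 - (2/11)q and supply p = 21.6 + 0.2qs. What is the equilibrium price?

Set the two price expressions equal: 30 - (2/11)q = 21.6 + 0.2q.
8.4 = (21/55)q, so q* = 22.
p* = 30 − (2/11)(22) = 26.

p* = 26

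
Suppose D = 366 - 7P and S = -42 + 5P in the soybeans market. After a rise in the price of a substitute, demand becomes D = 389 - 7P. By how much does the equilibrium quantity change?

Original equilibrium: P* = 34, Q* = 128.
New equilibrium: 389 - 7P = -42 + 5P, so 431 = 12P and P' = 431/12; Q' = 389 − 7(431/12) = 1651/12.
Change in quantity: 1651/12 − 128 = 115/12.

ΔQ = 115/12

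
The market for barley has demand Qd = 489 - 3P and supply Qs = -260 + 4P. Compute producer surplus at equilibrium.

Equilibrium: 489 - 3P = -260 + 4P gives P* = 107, Q* = 168.
Supply starts at P = 65 (where Qs = 0).
PS = ½(107 − 65)(168) = 3528.

Producer surplus = 3528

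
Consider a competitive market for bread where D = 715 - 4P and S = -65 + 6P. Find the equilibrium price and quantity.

P* = 78, Q* = 403

Set D = S: 715 - 4P = -65 + 6P.
780 = 10P, so P* = 78.
Q* = 715 − 4(78) = 403.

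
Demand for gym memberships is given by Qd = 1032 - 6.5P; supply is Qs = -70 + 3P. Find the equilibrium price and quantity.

P* = 116, Q* = 278

Set Qd = Qs: 1032 - 6.5P = -70 + 3P.
1102 = 9.5P, so P* = 116.
Q* = 1032 − 6.5(116) = 278.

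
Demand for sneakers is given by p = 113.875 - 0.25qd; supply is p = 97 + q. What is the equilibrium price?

p* = 110.5

Set the two price expressions equal: 113.875 - 0.25q = 97 + q.
16.875 = 1.25q, so q* = 13.5.
p* = 113.875 − (0.25)(13.5) = 110.5.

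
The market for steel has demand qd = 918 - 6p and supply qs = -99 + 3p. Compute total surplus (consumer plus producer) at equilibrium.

Equilibrium: 918 - 6p = -99 + 3p gives p* = 113, q* = 240.
Demand choke price: p = 153; supply starts at p = 33.
CS = ½(153 − 113)(240) = 4800; PS = ½(113 − 33)(240) = 9600.

Total surplus = 14400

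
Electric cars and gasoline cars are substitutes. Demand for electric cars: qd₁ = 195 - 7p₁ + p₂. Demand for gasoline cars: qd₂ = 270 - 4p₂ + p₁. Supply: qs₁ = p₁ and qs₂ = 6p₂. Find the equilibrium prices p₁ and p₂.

Market 1: 195 - 7p₁ + p₂ = p₁ → 8p₁ - p₂ = 195.
Market 2: 10p₂ - p₁ = 270.
Eliminating p₂: 10×(1) + 1×(2) gives 79p₁ = 2220, so p₁ = 2220/79.
Back-substitute into (2): p₂ = (270 + 1×2220/79) / 10 = 2355/79.

p₁ = 2220/79, p₂ = 2355/79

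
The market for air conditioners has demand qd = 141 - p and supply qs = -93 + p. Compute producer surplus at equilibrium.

Equilibrium: 141 - p = -93 + p gives p* = 117, q* = 24.
Supply starts at p = 93 (where qs = 0).
PS = ½(117 − 93)(24) = 288.

Producer surplus = 288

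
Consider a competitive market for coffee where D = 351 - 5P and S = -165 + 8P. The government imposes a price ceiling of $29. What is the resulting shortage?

Equilibrium price would be P* = 516/13, so the ceiling at 29 binds.
At P = 29: D = 351 − 5(29) = 206, S = -165 + 8(29) = 67.
Shortage = 206 − 67 = 139.

Shortage = 139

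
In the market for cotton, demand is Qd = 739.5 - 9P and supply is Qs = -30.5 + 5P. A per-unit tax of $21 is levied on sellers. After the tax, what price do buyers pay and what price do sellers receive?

Buyers pay $62.5, sellers receive $41.5

Pre-tax equilibrium: P* = 55, Q* = 244.5.
Tax on sellers shifts supply to Qs = -30.5 + 5(P − 21) = -135.5 + 5P.
739.5 - 9P = -135.5 + 5P gives buyer price Pb = 62.5; sellers receive Ps = 62.5 − 21 = 41.5.
New quantity: Q = 739.5 − 9(62.5) = 177.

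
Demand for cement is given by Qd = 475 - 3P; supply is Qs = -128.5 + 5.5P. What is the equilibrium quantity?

Q* = 262

Set Qd = Qs: 475 - 3P = -128.5 + 5.5P.
603.5 = 8.5P, so P* = 71.
Q* = 475 − 3(71) = 262.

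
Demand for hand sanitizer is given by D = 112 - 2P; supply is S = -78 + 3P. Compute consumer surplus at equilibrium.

Consumer surplus = 324

Equilibrium: 112 - 2P = -78 + 3P gives P* = 38, Q* = 36.
Demand choke price (D = 0): P = 56.
CS = ½(56 − 38)(36) = 324.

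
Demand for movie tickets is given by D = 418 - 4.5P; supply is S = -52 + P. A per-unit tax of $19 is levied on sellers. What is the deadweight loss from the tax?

Deadweight loss = 3249/22

Pre-tax equilibrium: P* = 940/11, Q* = 368/11.
Tax on sellers shifts supply to S = -52 + 1(P − 19) = -71 + P.
418 - 4.5P = -71 + P gives buyer price Pb = 978/11; sellers receive Ps = 978/11 − 19 = 769/11.
New quantity: Q = 418 − 4.5(978/11) = 197/11.
DWL = ½ × 19 × (368/11 − 197/11) = 3249/22.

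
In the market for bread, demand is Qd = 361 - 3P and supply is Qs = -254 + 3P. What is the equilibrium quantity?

Set Qd = Qs: 361 - 3P = -254 + 3P.
615 = 6P, so P* = 102.5.
Q* = 361 − 3(102.5) = 53.5.

Q* = 53.5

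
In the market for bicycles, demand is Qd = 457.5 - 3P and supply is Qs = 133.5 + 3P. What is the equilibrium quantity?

Set Qd = Qs: 457.5 - 3P = 133.5 + 3P.
324 = 6P, so P* = 54.
Q* = 457.5 − 3(54) = 295.5.

Q* = 295.5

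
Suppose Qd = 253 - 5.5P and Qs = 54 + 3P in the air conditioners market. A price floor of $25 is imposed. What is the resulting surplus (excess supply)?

Equilibrium price would be P* = 398/17, so the floor at 25 binds.
At P = 25: Qd = 115.5, Qs = 129.
Surplus = 129 − 115.5 = 13.5.

Surplus = 13.5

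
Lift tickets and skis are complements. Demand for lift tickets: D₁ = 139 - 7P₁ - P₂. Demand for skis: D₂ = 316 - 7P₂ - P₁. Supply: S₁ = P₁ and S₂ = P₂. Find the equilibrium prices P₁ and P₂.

P₁ = 796/63, P₂ = 2389/63

Market 1: 139 - 7P₁ - P₂ = P₁ → 8P₁ + P₂ = 139.
Market 2: 8P₂ + P₁ = 316.
Eliminating P₂: 8×(1) − 1×(2) gives 63P₁ = 796, so P₁ = 796/63.
Back-substitute into (2): P₂ = (316 − 1×796/63) / 8 = 2389/63.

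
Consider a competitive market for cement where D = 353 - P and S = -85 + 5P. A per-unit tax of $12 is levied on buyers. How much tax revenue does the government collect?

Tax revenue = 3240

Pre-tax equilibrium: P* = 73, Q* = 280.
Tax on buyers shifts demand to D = 353 − 1(P + 12) = 341 - P.
341 - P = -85 + 5P gives seller price Ps = 71; buyers pay Pb = 71 + 12 = 83.
New quantity: Q = 353 − 1(83) = 270.
Revenue = 12 × 270 = 3240.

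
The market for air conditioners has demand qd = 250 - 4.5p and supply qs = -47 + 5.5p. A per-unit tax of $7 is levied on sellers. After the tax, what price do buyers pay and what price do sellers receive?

Pre-tax equilibrium: p* = 29.7, q* = 116.35.
Tax on sellers shifts supply to qs = -47 + 5.5(p − 7) = -85.5 + 5.5p.
250 - 4.5p = -85.5 + 5.5p gives buyer price pb = 33.55; sellers receive ps = 33.55 − 7 = 26.55.
New quantity: q = 250 − 4.5(33.55) = 99.025.

Buyers pay $33.55, sellers receive $26.55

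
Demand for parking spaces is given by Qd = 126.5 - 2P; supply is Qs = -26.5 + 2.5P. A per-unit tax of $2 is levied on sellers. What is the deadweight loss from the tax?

Deadweight loss = 20/9

Pre-tax equilibrium: P* = 34, Q* = 58.5.
Tax on sellers shifts supply to Qs = -26.5 + 2.5(P − 2) = -31.5 + 2.5P.
126.5 - 2P = -31.5 + 2.5P gives buyer price Pb = 316/9; sellers receive Ps = 316/9 − 2 = 298/9.
New quantity: Q = 126.5 − 2(316/9) = 1013/18.
DWL = ½ × 2 × (58.5 − 1013/18) = 20/9.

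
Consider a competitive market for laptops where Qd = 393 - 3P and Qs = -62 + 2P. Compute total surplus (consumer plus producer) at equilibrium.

Equilibrium: 393 - 3P = -62 + 2P gives P* = 91, Q* = 120.
Demand choke price: P = 131; supply starts at P = 31.
CS = ½(131 − 91)(120) = 2400; PS = ½(91 − 31)(120) = 3600.

Total surplus = 6000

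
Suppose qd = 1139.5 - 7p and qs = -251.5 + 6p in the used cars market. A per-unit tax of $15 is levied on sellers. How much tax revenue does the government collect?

Tax revenue = 133395/26

Pre-tax equilibrium: p* = 107, q* = 390.5.
Tax on sellers shifts supply to qs = -251.5 + 6(p − 15) = -341.5 + 6p.
1139.5 - 7p = -341.5 + 6p gives buyer price pb = 1481/13; sellers receive ps = 1481/13 − 15 = 1286/13.
New quantity: q = 1139.5 − 7(1481/13) = 8893/26.
Revenue = 15 × 8893/26 = 133395/26.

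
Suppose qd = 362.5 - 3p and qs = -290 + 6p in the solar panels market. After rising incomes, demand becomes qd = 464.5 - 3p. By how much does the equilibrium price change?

Δp = 34/3

Original equilibrium: p* = 72.5, q* = 145.
New equilibrium: 464.5 - 3p = -290 + 6p, so 754.5 = 9p and p' = 503/6; q' = 464.5 − 3(503/6) = 213.
Change in price: 503/6 − 72.5 = 34/3.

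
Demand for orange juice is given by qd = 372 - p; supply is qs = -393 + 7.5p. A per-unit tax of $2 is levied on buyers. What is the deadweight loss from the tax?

Deadweight loss = 30/17

Pre-tax equilibrium: p* = 90, q* = 282.
Tax on buyers shifts demand to qd = 372 − 1(p + 2) = 370 - p.
370 - p = -393 + 7.5p gives seller price ps = 1526/17; buyers pay pb = 1526/17 + 2 = 1560/17.
New quantity: q = 372 − 1(1560/17) = 4764/17.
DWL = ½ × 2 × (282 − 4764/17) = 30/17.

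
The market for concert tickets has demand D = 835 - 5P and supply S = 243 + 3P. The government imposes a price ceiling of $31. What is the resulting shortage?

Equilibrium price would be P* = 74, so the ceiling at 31 binds.
At P = 31: D = 835 − 5(31) = 680, S = 243 + 3(31) = 336.
Shortage = 680 − 336 = 344.

Shortage = 344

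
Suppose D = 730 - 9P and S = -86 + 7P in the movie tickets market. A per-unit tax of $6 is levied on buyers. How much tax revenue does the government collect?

Tax revenue = 1484.25

Pre-tax equilibrium: P* = 51, Q* = 271.
Tax on buyers shifts demand to D = 730 − 9(P + 6) = 676 - 9P.
676 - 9P = -86 + 7P gives seller price Ps = 47.625; buyers pay Pb = 47.625 + 6 = 53.625.
New quantity: Q = 730 − 9(53.625) = 247.375.
Revenue = 6 × 247.375 = 1484.25.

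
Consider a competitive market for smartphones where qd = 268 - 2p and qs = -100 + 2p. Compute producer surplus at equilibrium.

Equilibrium: 268 - 2p = -100 + 2p gives p* = 92, q* = 84.
Supply starts at p = 50 (where qs = 0).
PS = ½(92 − 50)(84) = 1764.

Producer surplus = 1764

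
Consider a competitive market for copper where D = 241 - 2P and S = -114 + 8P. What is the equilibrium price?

Set D = S: 241 - 2P = -114 + 8P.
355 = 10P, so P* = 35.5.
Q* = 241 − 2(35.5) = 170.

P* = 35.5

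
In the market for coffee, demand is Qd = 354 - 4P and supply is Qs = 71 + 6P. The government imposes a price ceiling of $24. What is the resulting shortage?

Equilibrium price would be P* = 28.3, so the ceiling at 24 binds.
At P = 24: Qd = 354 − 4(24) = 258, Qs = 71 + 6(24) = 215.
Shortage = 258 − 215 = 43.

Shortage = 43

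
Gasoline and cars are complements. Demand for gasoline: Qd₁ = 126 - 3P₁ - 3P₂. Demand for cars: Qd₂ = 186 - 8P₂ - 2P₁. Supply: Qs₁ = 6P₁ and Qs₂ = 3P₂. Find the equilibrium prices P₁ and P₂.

P₁ = 276/31, P₂ = 474/31

Market 1: 126 - 3P₁ - 3P₂ = 6P₁ → 9P₁ + 3P₂ = 126.
Market 2: 11P₂ + 2P₁ = 186.
Eliminating P₂: 11×(1) − 3×(2) gives 93P₁ = 828, so P₁ = 276/31.
Back-substitute into (2): P₂ = (186 − 2×276/31) / 11 = 474/31.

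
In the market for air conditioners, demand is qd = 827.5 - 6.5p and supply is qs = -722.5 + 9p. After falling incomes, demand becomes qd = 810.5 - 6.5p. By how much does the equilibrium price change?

Original equilibrium: p* = 100, q* = 177.5.
New equilibrium: 810.5 - 6.5p = -722.5 + 9p, so 1533 = 15.5p and p' = 3066/31; q' = 810.5 − 6.5(3066/31) = 10393/62.
Change in price: 3066/31 − 100 = -34/31.

Δp = -34/31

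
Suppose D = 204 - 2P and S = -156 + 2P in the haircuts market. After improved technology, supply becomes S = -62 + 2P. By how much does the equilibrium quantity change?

ΔQ = 47

Original equilibrium: P* = 90, Q* = 24.
New equilibrium: 204 - 2P = -62 + 2P, so 266 = 4P and P' = 66.5; Q' = 204 − 2(66.5) = 71.
Change in quantity: 71 − 24 = 47.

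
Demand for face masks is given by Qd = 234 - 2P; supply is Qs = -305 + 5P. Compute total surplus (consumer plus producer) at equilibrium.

Equilibrium: 234 - 2P = -305 + 5P gives P* = 77, Q* = 80.
Demand choke price: P = 117; supply starts at P = 61.
CS = ½(117 − 77)(80) = 1600; PS = ½(77 − 61)(80) = 640.

Total surplus = 2240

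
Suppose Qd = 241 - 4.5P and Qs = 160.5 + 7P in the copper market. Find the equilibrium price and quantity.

P* = 7, Q* = 209.5

Set Qd = Qs: 241 - 4.5P = 160.5 + 7P.
80.5 = 11.5P, so P* = 7.
Q* = 241 − 4.5(7) = 209.5.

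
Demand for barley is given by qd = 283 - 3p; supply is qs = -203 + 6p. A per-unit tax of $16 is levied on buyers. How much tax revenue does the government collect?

Tax revenue = 1424

Pre-tax equilibrium: p* = 54, q* = 121.
Tax on buyers shifts demand to qd = 283 − 3(p + 16) = 235 - 3p.
235 - 3p = -203 + 6p gives seller price ps = 146/3; buyers pay pb = 146/3 + 16 = 194/3.
New quantity: q = 283 − 3(194/3) = 89.
Revenue = 16 × 89 = 1424.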